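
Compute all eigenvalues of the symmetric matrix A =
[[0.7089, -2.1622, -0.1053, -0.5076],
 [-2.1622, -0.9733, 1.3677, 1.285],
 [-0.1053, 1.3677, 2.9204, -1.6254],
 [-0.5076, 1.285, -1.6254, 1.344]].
sigma(A) ≈ {-3, 0, 3, 4}

A is real symmetric, so its spectrum consists of real eigenvalues. Expanding the characteristic polynomial of the displayed matrix gives
  det(λ I - A) = p(λ) = λ^4 + (-4)λ^3 + (-9)λ^2 + (36)λ + (-0.001).
Solving p(λ) = 0 yields eigenvalues ≈ -3, 0, 3, 4. (A is shown rounded to 4 decimals, so these recover the underlying integer eigenvalues to within that precision.)
Verification: the trace of A = 4 equals the sum of eigenvalues 4, and det(A) ≈ -0.0010 matches the eigenvalue product 0.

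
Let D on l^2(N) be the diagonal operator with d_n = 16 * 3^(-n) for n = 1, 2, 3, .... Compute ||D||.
||D|| = 16/3 (attained at n = 1)

For D diagonal, ||D|| = sup_n |d_n|. The sequence d_n = 16 * 3^(-n) is positive and strictly decreasing (ratio 3^(-1) < 1), so the supremum is d_1 = 16/3. Hence ||D|| = 16/3.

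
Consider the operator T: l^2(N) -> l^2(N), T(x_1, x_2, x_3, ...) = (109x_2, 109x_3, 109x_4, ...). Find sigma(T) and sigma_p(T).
sigma(T) = closed disk {z in C : |z| ≤ 109}; sigma_p(T) = open disk {z in C : |z| < 109}

Note T = 109·V where V is the unit left shift (V x)_k = x_{k+1}; so sigma(T) = 109·sigma(V) and ||T|| = 109||V||. ||T x||^2 = 11881sum_{k≥2} |x_k|^2 ≤ 11881||x||^2, with equality on {x : x_1 = 0}, so ||T|| = 109. For any lambda with |lambda| < 109, set r = lambda/109 (|r| < 1); the vector x = (1, r, r^2, ...) is in l^2 and satisfies T x = 109(r, r^2, ...) = lambda x, so lambda is an eigenvalue. On the boundary |lambda| = 109 the geometric series diverges, so no l^2 eigenvector exists, but these lambda lie in the approximate point spectrum. Hence sigma(T) is the closed disk of radius 109 and sigma_p(T) is the open disk.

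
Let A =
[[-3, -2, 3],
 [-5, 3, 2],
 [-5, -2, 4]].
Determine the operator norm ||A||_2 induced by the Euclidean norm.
||A||_2 ≈ 9.2845 (= sqrt(largest eigenvalue of A^T A))

||A||_2 = sigma_max(A) = sqrt(lambda_max(A^T A)). Form the symmetric matrix M = A^T A =
[[59, 1, -39],
 [1, 17, -8],
 [-39, -8, 29]].
Its characteristic polynomial (trace, sum of principal 2x2 minors, determinant of M give the coefficients) is
  p(λ) = det(λ I - M) = λ^3 - 105λ^2 + 1621λ - 49.
No integer candidate from the rational root theorem (±divisors of 49) is a root, so the roots are irrational. The cubic discriminant is Δ = 11855279264 > 0, so there are three distinct real roots. p(0) = -49 and p(1) = 1468 have opposite signs, so a root lies in (0, 1); Newton's method refines it to λ ≈ 0.0303. p(18) = 941 and p(19) = -296 have opposite signs, so a root lies in (18, 19); Newton's method refines it to λ ≈ 18.7678. p(86) = -1167 and p(87) = 4736 have opposite signs, so a root lies in (86, 87); Newton's method refines it to λ ≈ 86.2019. Check (Vieta): the three roots sum to 105, matching tr M = 105.
So the eigenvalues of A^T A are ≈ 0.0303, 18.7678, 86.2019 (all ≥ 0, as they must be for A^T A). The largest is λ_max ≈ 86.2019, hence ||A||_2 = sqrt(λ_max) ≈ 9.2845.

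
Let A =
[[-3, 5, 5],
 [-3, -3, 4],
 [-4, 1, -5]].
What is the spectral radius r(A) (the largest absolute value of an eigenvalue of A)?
r(A) ≈ 6.4649

The eigenvalues of A are the roots of its characteristic polynomial. With M = A (coefficients from the trace, the sum of principal 2x2 minors, and det A):
  p(λ) = det(λ I - M) = λ^3 + 11λ^2 + 70λ + 263.
No integer candidate from the rational root theorem (±divisors of 263) is a root, so the roots are irrational. The cubic discriminant is Δ = -401695 < 0, so there is one real root and a complex-conjugate pair. p(-7) = -31 and p(-6) = 23 have opposite signs, so a root lies in (-7, -6); Newton's method refines it to λ ≈ -6.4649. Dividing out (λ - (-6.4649)) leaves approximately λ^2 + 4.5351λ + 40.6811. For λ^2 + 4.5351λ + 40.6811 the discriminant is -142.1574. It is negative, so the remaining roots are the complex-conjugate pair λ ≈ -2.2675 ± 5.9615i. Their product equals the constant term, so |λ|^2 ≈ 40.6811 and |λ| ≈ 6.3782.
Thus the eigenvalues (to 4 decimals) are -6.4649 (modulus 6.4649); -2.2675 ± 5.9615i (modulus 6.3782). The spectral radius is the largest modulus: r(A) ≈ 6.4649. (Cross-check: r(A) ≤ ||A||_2 ≈ 8.3885; equality holds whenever A is normal, though it can also hold for some non-normal A.)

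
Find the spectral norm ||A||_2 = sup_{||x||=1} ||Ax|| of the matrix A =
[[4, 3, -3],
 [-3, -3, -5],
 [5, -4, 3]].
||A||_2 = sqrt((102 + sqrt(800))/2) ≈ 8.0711 (= sqrt(largest eigenvalue of A^T A))

||A||_2 = sigma_max(A) = sqrt(lambda_max(A^T A)). Form the symmetric matrix M = A^T A =
[[50, 1, 18],
 [1, 34, -6],
 [18, -6, 43]].
Its characteristic polynomial (trace, sum of principal 2x2 minors, determinant of M give the coefficients) is
  p(λ) = det(λ I - M) = λ^3 - 127λ^2 + 4951λ - 60025.
By the rational root theorem any rational root is an integer divisor of 60025. Testing λ = 25: p(25) = 15625 - 79375 + 123775 - 60025 = 0, so λ = 25 is a root. Dividing out (λ - 25) leaves p(λ) = (λ - 25)(λ^2 - 102λ + 2401). For λ^2 - 102λ + 2401 the discriminant is 800. It is nonnegative but not a perfect square, so the roots are real and irrational: λ = (102 ± sqrt(800))/2 ≈ 65.1421, 36.8579.
So the eigenvalues of A^T A are ≈ 25, 36.8579, 65.1421 (all ≥ 0, as they must be for A^T A). The largest is λ_max = (102 + sqrt(800))/2 ≈ 65.1421, hence ||A||_2 = sqrt(λ_max) = sqrt((102 + sqrt(800))/2) ≈ 8.0711.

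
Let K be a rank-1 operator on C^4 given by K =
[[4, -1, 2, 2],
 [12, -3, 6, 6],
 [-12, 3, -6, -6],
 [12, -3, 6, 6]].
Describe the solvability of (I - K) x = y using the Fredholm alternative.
(I - K) is singular (det(I - K) = 0, i.e. 1 ∈ sigma(K)). (I - K) x = y is solvable iff y ⊥ ker((I - K)^*) = span{(4, -1, 2, 2)}, i.e. iff 4y_1 - y_2 + 2y_3 + 2y_4 = 0. When solvable, the solutions are x = y + c·(1, 3, -3, 3), c arbitrary (ker(I - K) = span{(1, 3, -3, 3)}, dimension 1).

K has rank 1, so it is an outer product K = u v^T: every row of K is a multiple of one row vector. Reading off the entries, u = (1, 3, -3, 3) and v = (4, -1, 2, 2) (row i of K equals u_i·v^T). A rank-one matrix u v^T satisfies K u = u (v·u) and kills the (3)-dimensional subspace v^⊥, so its characteristic polynomial is lambda^3 (lambda - v·u) with v·u = tr K = 1. Hence the eigenvalues of I - K are 1 (multiplicity 3) and 1 - (1) = 0, so det(I - K) = 0. (Direct check: I - K =
[[-3, 1, -2, -2],
 [-12, 4, -6, -6],
 [12, -3, 7, 6],
 [-12, 3, -6, -5]]
has determinant 0.) So 1 is an eigenvalue of K and (I - K) is not invertible. The finite-dimensional Fredholm alternative says: either (I - K) is invertible, or ker(I - K) ≠ {0} and then range(I - K) = ker((I - K)^*)^⊥, with dim ker(I - K) = dim ker((I - K)^*). We are in the second case, so we need both kernels. Kernel of I - K: (I - K) u = u - u (v·u) = u - u = 0, so ker(I - K) = span{u} = span{(1, 3, -3, 3)} (it is exactly 1-dimensional because rank(I - K) = 3). Kernel of the adjoint: K is real, so (I - K)^* = I - K^T = I - v u^T, and (I - v u^T) v = v - v (u·v) = 0; hence ker((I - K)^*) = span{v} = span{(4, -1, 2, 2)}. Therefore (I - K) x = y is solvable iff <y, v> = 0, i.e. iff 4y_1 - y_2 + 2y_3 + 2y_4 = 0. When this holds, K y = u (v·y) = 0, so (I - K) y = y and x = y is a particular solution; the full solution set is the line x = y + c·u = y + c·(1, 3, -3, 3), c ∈ C.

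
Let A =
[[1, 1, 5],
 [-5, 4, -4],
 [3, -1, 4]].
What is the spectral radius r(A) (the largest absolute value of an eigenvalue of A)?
r(A) ≈ 7.3659

The eigenvalues of A are the roots of its characteristic polynomial. With M = A (coefficients from the trace, the sum of principal 2x2 minors, and det A):
  p(λ) = det(λ I - M) = λ^3 - 9λ^2 + 10λ + 15.
No integer candidate from the rational root theorem (±divisors of 15) is a root, so the roots are irrational. The cubic discriminant is Δ = 17465 > 0, so there are three distinct real roots. p(-1) = -5 and p(0) = 15 have opposite signs, so a root lies in (-1, 0); Newton's method refines it to λ ≈ -0.8273. p(2) = 7 and p(3) = -9 have opposite signs, so a root lies in (2, 3); Newton's method refines it to λ ≈ 2.4614. p(7) = -13 and p(8) = 31 have opposite signs, so a root lies in (7, 8); Newton's method refines it to λ ≈ 7.3659. Check (Vieta): the three roots sum to 9, matching tr M = 9.
Thus the eigenvalues (to 4 decimals) are -0.8273 (modulus 0.8273); 2.4614 (modulus 2.4614); 7.3659 (modulus 7.3659). The spectral radius is the largest modulus: r(A) ≈ 7.3659. (Cross-check: r(A) ≤ ||A||_2 ≈ 9.6507; equality holds whenever A is normal, though it can also hold for some non-normal A.)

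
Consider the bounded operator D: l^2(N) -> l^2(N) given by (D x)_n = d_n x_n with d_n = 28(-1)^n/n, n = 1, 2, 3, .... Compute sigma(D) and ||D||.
sigma(D) = {28(-1)^n/n : n ≥ 1} ∪ {0}; ||D|| = 28

A bounded diagonal operator on l^2 with diagonal entries d_n has spectrum equal to the closure of {d_n : n ≥ 1}: every d_n is an eigenvalue (with eigenvector e_n), so {d_n} ⊂ sigma(D); the spectrum is closed, so its closure is too; and for lambda not in the closure, (D - lambda I) has bounded inverse (the diagonal entries 1/(d_n - lambda) are bounded). For our sequence d_n = 28(-1)^n/n, n = 1, 2, 3, ...:
  - {d_n} = {28(-1)^n/n : n ≥ 1}; the only limit point is 0
  - closure = {28(-1)^n/n : n ≥ 1} ∪ {0}
For the norm: a diagonal operator has ||D|| = sup_n |d_n|. Here |d_n| = 28/n is decreasing, so sup_n |d_n| = |d_1| = 28. So ||D|| = 28.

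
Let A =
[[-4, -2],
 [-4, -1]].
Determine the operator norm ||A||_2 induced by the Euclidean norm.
||A||_2 = sqrt((37 + sqrt(1305))/2) ≈ 6.0467 (= sqrt(largest eigenvalue of A^T A))

||A||_2 = sigma_max(A) = sqrt(lambda_max(A^T A)). Form the symmetric matrix M = A^T A =
[[32, 12],
 [12, 5]].
Its characteristic polynomial (trace, determinant of M give the coefficients) is
  p(λ) = det(λ I - M) = λ^2 - 37λ + 16.
For λ^2 - 37λ + 16 the discriminant is 1305. It is nonnegative but not a perfect square, so the roots are real and irrational: λ = (37 ± sqrt(1305))/2 ≈ 36.5624, 0.4376.
So the eigenvalues of A^T A are ≈ 0.4376, 36.5624 (all ≥ 0, as they must be for A^T A). The largest is λ_max = (37 + sqrt(1305))/2 ≈ 36.5624, hence ||A||_2 = sqrt(λ_max) = sqrt((37 + sqrt(1305))/2) ≈ 6.0467.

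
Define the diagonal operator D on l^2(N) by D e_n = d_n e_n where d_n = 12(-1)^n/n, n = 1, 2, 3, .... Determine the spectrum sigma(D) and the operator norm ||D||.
sigma(D) = {12(-1)^n/n : n ≥ 1} ∪ {0}; ||D|| = 12

A bounded diagonal operator on l^2 with diagonal entries d_n has spectrum equal to the closure of {d_n : n ≥ 1}: every d_n is an eigenvalue (with eigenvector e_n), so {d_n} ⊂ sigma(D); the spectrum is closed, so its closure is too; and for lambda not in the closure, (D - lambda I) has bounded inverse (the diagonal entries 1/(d_n - lambda) are bounded). For our sequence d_n = 12(-1)^n/n, n = 1, 2, 3, ...:
  - {d_n} = {12(-1)^n/n : n ≥ 1}; the only limit point is 0
  - closure = {12(-1)^n/n : n ≥ 1} ∪ {0}
For the norm: a diagonal operator has ||D|| = sup_n |d_n|. Here |d_n| = 12/n is decreasing, so sup_n |d_n| = |d_1| = 12. So ||D|| = 12.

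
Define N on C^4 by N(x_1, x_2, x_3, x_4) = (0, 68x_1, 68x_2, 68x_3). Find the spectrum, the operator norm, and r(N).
sigma(N) = {0}; ||N|| = 68; r(N) = 0. (N is nilpotent with N^4 = 0.)

On C^4, N is a strictly lower-triangular matrix with 68 on the subdiagonal and zeros elsewhere, so its characteristic polynomial is lambda^4 and every eigenvalue is 0: sigma(N) = {0}. For the operator norm, N e_i = 68e_{i+1} for i = 1, ..., 3 and N e_4 = 0, so the singular values of N are 68 (with multiplicity 3) and 0; hence ||N|| = 68. The spectral radius r(N) = max|lambda| = 0. Note ||N|| > r(N) — characteristic of non-normal nilpotent operators. Indeed N^4 = 0.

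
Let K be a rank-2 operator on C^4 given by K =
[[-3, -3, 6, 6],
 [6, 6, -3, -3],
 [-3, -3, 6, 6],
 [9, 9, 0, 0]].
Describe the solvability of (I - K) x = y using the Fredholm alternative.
(I - K) is invertible (det(I - K) = -8 ≠ 0), so for every y in C^4 the equation (I - K) x = y has a unique solution.

K has rank 2 and factors as K = U V^T = u1 v1^T + u2 v2^T with u1 = (3, -3, 3, -3), v1 = (-1, -1, 2, 2), u2 = (0, -1, 0, -2), v2 = (-3, -3, -3, -3) (multiplying out reproduces the displayed K). The nonzero eigenvalues of U V^T coincide with those of the 2 x 2 matrix G = V^T U = [[v1·u1, v1·u2], [v2·u1, v2·u2]] = [[0, -3], [0, 9]], and by the Sylvester determinant identity det(I_4 - U V^T) = det(I_2 - V^T U) = det([[1, 3], [0, -8]]) = (1)(-8) - (3)(0) = -8. (Direct check: I - K =
[[4, 3, -6, -6],
 [-6, -5, 3, 3],
 [3, 3, -5, -6],
 [-9, -9, 0, 1]]
has determinant -8.) The finite-dimensional Fredholm alternative says: either (I - K) is invertible, or ker(I - K) ≠ {0} and then range(I - K) = ker((I - K)^*)^⊥, with dim ker(I - K) = dim ker((I - K)^*). Since det(I - K) ≠ 0, 1 is not an eigenvalue of K and ker(I - K) = {0}, so we are in the first case: for every y there is a unique x = (I - K)^(-1) y. (Explicitly, by the Woodbury identity, (I - U V^T)^(-1) = I + U (I_2 - G)^(-1) V^T.)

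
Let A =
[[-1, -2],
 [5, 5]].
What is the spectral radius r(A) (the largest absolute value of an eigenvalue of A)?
r(A) = sqrt(5) ≈ 2.2361

The eigenvalues of A are the roots of its characteristic polynomial. With M = A (coefficients from the trace and determinant):
  p(λ) = det(λ I - M) = λ^2 - 4λ + 5.
For λ^2 - 4λ + 5 the discriminant is -4. It is negative, so the roots are the complex-conjugate pair λ = 2 ± (sqrt(4)/2) i ≈ 2 ± 1i. For a conjugate pair the product of the roots equals the constant term, so |λ|^2 = 5 and |λ| = sqrt(5) ≈ 2.2361.
Thus the eigenvalues (to 4 decimals) are 2 ± 1i (modulus 2.2361). The spectral radius is the largest modulus: r(A) = sqrt(5) ≈ 2.2361. (Cross-check: r(A) ≤ ||A||_2 ≈ 7.3852; equality holds whenever A is normal, though it can also hold for some non-normal A.)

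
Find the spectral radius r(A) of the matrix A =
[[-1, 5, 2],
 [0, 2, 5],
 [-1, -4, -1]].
r(A) ≈ 4.7022

The eigenvalues of A are the roots of its characteristic polynomial. With M = A (coefficients from the trace, the sum of principal 2x2 minors, and det A):
  p(λ) = det(λ I - M) = λ^3 + 19λ + 39.
No integer candidate from the rational root theorem (±divisors of 39) is a root, so the roots are irrational. The cubic discriminant is Δ = -68503 < 0, so there is one real root and a complex-conjugate pair. p(-2) = -7 and p(-1) = 19 have opposite signs, so a root lies in (-2, -1); Newton's method refines it to λ ≈ -1.7638. Dividing out (λ - (-1.7638)) leaves approximately λ^2 - 1.7638λ + 22.1111. For λ^2 - 1.7638λ + 22.1111 the discriminant is -85.3332. It is negative, so the remaining roots are the complex-conjugate pair λ ≈ 0.8819 ± 4.6188i. Their product equals the constant term, so |λ|^2 ≈ 22.1111 and |λ| ≈ 4.7022.
Thus the eigenvalues (to 4 decimals) are -1.7638 (modulus 1.7638); 0.8819 ± 4.6188i (modulus 4.7022). The spectral radius is the largest modulus: r(A) ≈ 4.7022. (Cross-check: r(A) ≤ ||A||_2 ≈ 7.9169; equality holds whenever A is normal, though it can also hold for some non-normal A.)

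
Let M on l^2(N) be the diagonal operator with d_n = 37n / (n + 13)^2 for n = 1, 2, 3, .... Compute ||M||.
||M|| = 37/52 (attained at n = 13)

For M diagonal, ||M|| = sup_n |d_n|. Treat f(x) = 37x / (x + 13)^2 for real x > 0. By the quotient rule, f'(x) = 37(13 - x)/(x + 13)^3, which is positive for x < 13 and negative for x > 13. So f has a unique maximum at x = 13, and since 13 is a positive integer, the supremum over n ≥ 1 is attained at n = 13: d_13 = 37·13/(13 + 13)^2 = 37·13/676 = 37/52. Hence ||M|| = 37/52.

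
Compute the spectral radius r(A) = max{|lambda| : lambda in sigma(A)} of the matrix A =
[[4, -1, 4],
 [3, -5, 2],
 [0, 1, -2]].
r(A) = (1 + sqrt(77))/2 ≈ 4.8875

The eigenvalues of A are the roots of its characteristic polynomial. With M = A (coefficients from the trace, the sum of principal 2x2 minors, and det A):
  p(λ) = det(λ I - M) = λ^3 + 3λ^2 - 17λ - 38.
By the rational root theorem any rational root is an integer divisor of 38. Testing λ = -2: p(-2) = -8 + 12 + 34 - 38 = 0, so λ = -2 is a root. Dividing out (λ + 2) leaves p(λ) = (λ + 2)(λ^2 + λ - 19). For λ^2 + λ - 19 the discriminant is 77. It is nonnegative but not a perfect square, so the roots are real and irrational: λ = (-1 ± sqrt(77))/2 ≈ 3.8875, -4.8875.
Thus the eigenvalues (to 4 decimals) are 3.8875 (modulus 3.8875); -4.8875 (modulus 4.8875); -2 (modulus 2). The spectral radius is the largest modulus: r(A) = (1 + sqrt(77))/2 ≈ 4.8875. (Cross-check: r(A) ≤ ||A||_2 ≈ 7.9619; equality holds whenever A is normal, though it can also hold for some non-normal A.)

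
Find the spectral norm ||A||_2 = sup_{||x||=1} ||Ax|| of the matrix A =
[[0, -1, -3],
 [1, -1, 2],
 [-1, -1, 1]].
||A||_2 = sqrt((16 + sqrt(148))/2) ≈ 3.7527 (= sqrt(largest eigenvalue of A^T A))

||A||_2 = sigma_max(A) = sqrt(lambda_max(A^T A)). Form the symmetric matrix M = A^T A =
[[2, 0, 1],
 [0, 3, 0],
 [1, 0, 14]].
Its characteristic polynomial (trace, sum of principal 2x2 minors, determinant of M give the coefficients) is
  p(λ) = det(λ I - M) = λ^3 - 19λ^2 + 75λ - 81.
By the rational root theorem any rational root is an integer divisor of 81. Testing λ = 3: p(3) = 27 - 171 + 225 - 81 = 0, so λ = 3 is a root. Dividing out (λ - 3) leaves p(λ) = (λ - 3)(λ^2 - 16λ + 27). For λ^2 - 16λ + 27 the discriminant is 148. It is nonnegative but not a perfect square, so the roots are real and irrational: λ = (16 ± sqrt(148))/2 ≈ 14.0828, 1.9172.
So the eigenvalues of A^T A are ≈ 1.9172, 3, 14.0828 (all ≥ 0, as they must be for A^T A). The largest is λ_max = (16 + sqrt(148))/2 ≈ 14.0828, hence ||A||_2 = sqrt(λ_max) = sqrt((16 + sqrt(148))/2) ≈ 3.7527.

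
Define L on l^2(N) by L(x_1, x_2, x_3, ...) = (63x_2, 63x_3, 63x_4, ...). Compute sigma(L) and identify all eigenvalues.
sigma(L) = closed disk {z in C : |z| ≤ 63}; sigma_p(L) = open disk {z in C : |z| < 63}

Note L = 63·V where V is the unit left shift (V x)_k = x_{k+1}; so sigma(L) = 63·sigma(V) and ||L|| = 63||V||. ||L x||^2 = 3969sum_{k≥2} |x_k|^2 ≤ 3969||x||^2, with equality on {x : x_1 = 0}, so ||L|| = 63. For any lambda with |lambda| < 63, set r = lambda/63 (|r| < 1); the vector x = (1, r, r^2, ...) is in l^2 and satisfies L x = 63(r, r^2, ...) = lambda x, so lambda is an eigenvalue. On the boundary |lambda| = 63 the geometric series diverges, so no l^2 eigenvector exists, but these lambda lie in the approximate point spectrum. Hence sigma(L) is the closed disk of radius 63 and sigma_p(L) is the open disk.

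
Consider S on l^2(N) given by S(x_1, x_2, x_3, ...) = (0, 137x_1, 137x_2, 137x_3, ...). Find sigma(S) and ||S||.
sigma(S) = closed disk {z in C : |z| ≤ 137}; ||S|| = 137

Note S = 137·U where U is the unit right shift (U x)_k = x_{k-1} (with x_0 := 0); so ||S|| = 137||U|| and sigma(S) = 137·sigma(U). ||S x||^2 = sum_{k≥1} |137x_k|^2 = 18769||x||^2, so ||S|| = 137 and sigma(S) ⊂ {|z| ≤ 137}. For any |lambda| < 137, the equation (S - lambda I) x = 0 forces x_1 = 0, then 137x_k = lambda x_{k+1} ⇒ x = 0, so S has no eigenvalues. But (S - lambda I) is not surjective for |lambda| < 137: solving (S - lambda I) x = e_1 would require x_n proportional to (lambda/137)^(-n), which is not in l^2. So every |lambda| < 137 lies in the residual spectrum. The boundary |lambda| = 137 is in the approximate point spectrum (the spectrum is closed). Hence sigma(S) is the closed disk of radius 137.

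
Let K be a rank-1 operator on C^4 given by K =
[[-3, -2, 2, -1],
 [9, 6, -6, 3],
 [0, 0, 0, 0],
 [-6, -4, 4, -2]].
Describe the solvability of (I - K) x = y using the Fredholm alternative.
(I - K) is singular (det(I - K) = 0, i.e. 1 ∈ sigma(K)). (I - K) x = y is solvable iff y ⊥ ker((I - K)^*) = span{(-3, -2, 2, -1)}, i.e. iff -3y_1 - 2y_2 + 2y_3 - y_4 = 0. When solvable, the solutions are x = y + c·(1, -3, 0, 2), c arbitrary (ker(I - K) = span{(1, -3, 0, 2)}, dimension 1).

K has rank 1, so it is an outer product K = u v^T: every row of K is a multiple of one row vector. Reading off the entries, u = (1, -3, 0, 2) and v = (-3, -2, 2, -1) (row i of K equals u_i·v^T). A rank-one matrix u v^T satisfies K u = u (v·u) and kills the (3)-dimensional subspace v^⊥, so its characteristic polynomial is lambda^3 (lambda - v·u) with v·u = tr K = 1. Hence the eigenvalues of I - K are 1 (multiplicity 3) and 1 - (1) = 0, so det(I - K) = 0. (Direct check: I - K =
[[4, 2, -2, 1],
 [-9, -5, 6, -3],
 [0, 0, 1, 0],
 [6, 4, -4, 3]]
has determinant 0.) So 1 is an eigenvalue of K and (I - K) is not invertible. The finite-dimensional Fredholm alternative says: either (I - K) is invertible, or ker(I - K) ≠ {0} and then range(I - K) = ker((I - K)^*)^⊥, with dim ker(I - K) = dim ker((I - K)^*). We are in the second case, so we need both kernels. Kernel of I - K: (I - K) u = u - u (v·u) = u - u = 0, so ker(I - K) = span{u} = span{(1, -3, 0, 2)} (it is exactly 1-dimensional because rank(I - K) = 3). Kernel of the adjoint: K is real, so (I - K)^* = I - K^T = I - v u^T, and (I - v u^T) v = v - v (u·v) = 0; hence ker((I - K)^*) = span{v} = span{(-3, -2, 2, -1)}. Therefore (I - K) x = y is solvable iff <y, v> = 0, i.e. iff -3y_1 - 2y_2 + 2y_3 - y_4 = 0. When this holds, K y = u (v·y) = 0, so (I - K) y = y and x = y is a particular solution; the full solution set is the line x = y + c·u = y + c·(1, -3, 0, 2), c ∈ C.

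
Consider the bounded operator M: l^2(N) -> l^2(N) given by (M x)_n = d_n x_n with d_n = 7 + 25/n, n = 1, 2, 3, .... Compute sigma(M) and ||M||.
sigma(M) = {7 + 25/n : n ≥ 1} ∪ {7}; ||M|| = 32

A bounded diagonal operator on l^2 with diagonal entries d_n has spectrum equal to the closure of {d_n : n ≥ 1}: every d_n is an eigenvalue (with eigenvector e_n), so {d_n} ⊂ sigma(M); the spectrum is closed, so its closure is too; and for lambda not in the closure, (M - lambda I) has bounded inverse (the diagonal entries 1/(d_n - lambda) are bounded). For our sequence d_n = 7 + 25/n, n = 1, 2, 3, ...:
  - {d_n} = {7 + 25/n : n ≥ 1}; the only limit point is 7
  - closure = {7 + 25/n : n ≥ 1} ∪ {7}
For the norm: a diagonal operator has ||M|| = sup_n |d_n|. Here d_n = 7 + 25/n is positive and decreasing, so sup_n |d_n| = d_1 = 7 + 25 = 32. So ||M|| = 32.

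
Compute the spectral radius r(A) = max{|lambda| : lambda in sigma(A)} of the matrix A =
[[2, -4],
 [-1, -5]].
r(A) = (3 + sqrt(65))/2 ≈ 5.5311

The eigenvalues of A are the roots of its characteristic polynomial. With M = A (coefficients from the trace and determinant):
  p(λ) = det(λ I - M) = λ^2 + 3λ - 14.
For λ^2 + 3λ - 14 the discriminant is 65. It is nonnegative but not a perfect square, so the roots are real and irrational: λ = (-3 ± sqrt(65))/2 ≈ 2.5311, -5.5311.
Thus the eigenvalues (to 4 decimals) are 2.5311 (modulus 2.5311); -5.5311 (modulus 5.5311). The spectral radius is the largest modulus: r(A) = (3 + sqrt(65))/2 ≈ 5.5311. (Cross-check: r(A) ≤ ||A||_2 ≈ 6.4225; equality holds whenever A is normal, though it can also hold for some non-normal A.)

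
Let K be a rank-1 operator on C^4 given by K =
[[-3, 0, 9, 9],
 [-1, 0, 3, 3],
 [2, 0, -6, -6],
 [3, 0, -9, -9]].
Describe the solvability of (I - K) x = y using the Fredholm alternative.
(I - K) is invertible (det(I - K) = 19 ≠ 0), so for every y in C^4 the equation (I - K) x = y has a unique solution.

K has rank 1, so it is an outer product K = u v^T: every row of K is a multiple of one row vector. Reading off the entries, u = (3, 1, -2, -3) and v = (-1, 0, 3, 3) (row i of K equals u_i·v^T). A rank-one matrix u v^T satisfies K u = u (v·u) and kills the (3)-dimensional subspace v^⊥, so its characteristic polynomial is lambda^3 (lambda - v·u) with v·u = tr K = -18. Hence the eigenvalues of I - K are 1 (multiplicity 3) and 1 - (-18) = 19, so det(I - K) = 19. (Direct check: I - K =
[[4, 0, -9, -9],
 [1, 1, -3, -3],
 [-2, 0, 7, 6],
 [-3, 0, 9, 10]]
has determinant 19.) The finite-dimensional Fredholm alternative says: either (I - K) is invertible, or ker(I - K) ≠ {0} and then range(I - K) = ker((I - K)^*)^⊥, with dim ker(I - K) = dim ker((I - K)^*). Since det(I - K) ≠ 0, 1 is not an eigenvalue of K and ker(I - K) = {0}, so we are in the first case: for every y there is a unique x = (I - K)^(-1) y. Explicitly, by the Sherman–Morrison formula, (I - u v^T)^(-1) = I + u v^T/(1 - v·u), i.e. (I - K)^(-1) = I + K/(19).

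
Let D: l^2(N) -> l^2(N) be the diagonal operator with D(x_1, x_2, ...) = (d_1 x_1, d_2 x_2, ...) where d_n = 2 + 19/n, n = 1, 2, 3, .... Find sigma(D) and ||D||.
sigma(D) = {2 + 19/n : n ≥ 1} ∪ {2}; ||D|| = 21

A bounded diagonal operator on l^2 with diagonal entries d_n has spectrum equal to the closure of {d_n : n ≥ 1}: every d_n is an eigenvalue (with eigenvector e_n), so {d_n} ⊂ sigma(D); the spectrum is closed, so its closure is too; and for lambda not in the closure, (D - lambda I) has bounded inverse (the diagonal entries 1/(d_n - lambda) are bounded). For our sequence d_n = 2 + 19/n, n = 1, 2, 3, ...:
  - {d_n} = {2 + 19/n : n ≥ 1}; the only limit point is 2
  - closure = {2 + 19/n : n ≥ 1} ∪ {2}
For the norm: a diagonal operator has ||D|| = sup_n |d_n|. Here d_n = 2 + 19/n is positive and decreasing, so sup_n |d_n| = d_1 = 2 + 19 = 21. So ||D|| = 21.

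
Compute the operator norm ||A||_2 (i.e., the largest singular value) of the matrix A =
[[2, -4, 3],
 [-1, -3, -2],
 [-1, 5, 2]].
||A||_2 ≈ 7.2366 (= sqrt(largest eigenvalue of A^T A))

||A||_2 = sigma_max(A) = sqrt(lambda_max(A^T A)). Form the symmetric matrix M = A^T A =
[[6, -10, 6],
 [-10, 50, 4],
 [6, 4, 17]].
Its characteristic polynomial (trace, sum of principal 2x2 minors, determinant of M give the coefficients) is
  p(λ) = det(λ I - M) = λ^3 - 73λ^2 + 1100λ - 1024.
No integer candidate from the rational root theorem (±divisors of 1024) is a root, so the roots are irrational. The cubic discriminant is Δ = 982454416 > 0, so there are three distinct real roots. p(0) = -1024 and p(1) = 4 have opposite signs, so a root lies in (0, 1); Newton's method refines it to λ ≈ 0.9958. p(19) = 382 and p(20) = -224 have opposite signs, so a root lies in (19, 20); Newton's method refines it to λ ≈ 19.6359. p(52) = -608 and p(53) = 1096 have opposite signs, so a root lies in (52, 53); Newton's method refines it to λ ≈ 52.3683. Check (Vieta): the three roots sum to 73, matching tr M = 73.
So the eigenvalues of A^T A are ≈ 0.9958, 19.6359, 52.3683 (all ≥ 0, as they must be for A^T A). The largest is λ_max ≈ 52.3683, hence ||A||_2 = sqrt(λ_max) ≈ 7.2366.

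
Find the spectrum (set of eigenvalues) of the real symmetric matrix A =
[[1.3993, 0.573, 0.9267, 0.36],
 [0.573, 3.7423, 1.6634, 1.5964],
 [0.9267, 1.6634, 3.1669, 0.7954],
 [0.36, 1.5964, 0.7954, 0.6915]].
sigma(A) ≈ {0, 1, 2, 6}

A is real symmetric, so its spectrum consists of real eigenvalues. Expanding the characteristic polynomial of the displayed matrix gives
  det(λ I - A) = p(λ) = λ^4 + (-9)λ^3 + (20)λ^2 + (-12)λ + (0).
Solving p(λ) = 0 yields eigenvalues ≈ 0, 1, 2, 6. (A is shown rounded to 4 decimals, so these recover the underlying integer eigenvalues to within that precision.)
Verification: the trace of A = 9 equals the sum of eigenvalues 9, and det(A) ≈ -0.0002 matches the eigenvalue product 0.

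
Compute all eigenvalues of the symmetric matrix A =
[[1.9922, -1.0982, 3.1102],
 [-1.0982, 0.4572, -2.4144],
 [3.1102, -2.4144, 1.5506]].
sigma(A) ≈ {-2, 0, 6}

A is real symmetric, so its spectrum consists of real eigenvalues. Expanding the characteristic polynomial of the displayed matrix gives
  det(λ I - A) = p(λ) = λ^3 + (-4)λ^2 + (-12)λ + (0).
Solving p(λ) = 0 yields eigenvalues ≈ -2, 0, 6. (A is shown rounded to 4 decimals, so these recover the underlying integer eigenvalues to within that precision.)
Verification: the trace of A = 4 equals the sum of eigenvalues 4, and det(A) ≈ -0.0002 matches the eigenvalue product 0.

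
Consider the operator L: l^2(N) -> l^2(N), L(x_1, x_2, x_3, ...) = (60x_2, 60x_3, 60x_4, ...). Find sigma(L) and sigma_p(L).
sigma(L) = closed disk {z in C : |z| ≤ 60}; sigma_p(L) = open disk {z in C : |z| < 60}

Note L = 60·V where V is the unit left shift (V x)_k = x_{k+1}; so sigma(L) = 60·sigma(V) and ||L|| = 60||V||. ||L x||^2 = 3600sum_{k≥2} |x_k|^2 ≤ 3600||x||^2, with equality on {x : x_1 = 0}, so ||L|| = 60. For any lambda with |lambda| < 60, set r = lambda/60 (|r| < 1); the vector x = (1, r, r^2, ...) is in l^2 and satisfies L x = 60(r, r^2, ...) = lambda x, so lambda is an eigenvalue. On the boundary |lambda| = 60 the geometric series diverges, so no l^2 eigenvector exists, but these lambda lie in the approximate point spectrum. Hence sigma(L) is the closed disk of radius 60 and sigma_p(L) is the open disk.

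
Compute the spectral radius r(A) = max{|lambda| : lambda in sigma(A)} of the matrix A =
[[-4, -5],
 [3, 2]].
r(A) = sqrt(7) ≈ 2.6458

The eigenvalues of A are the roots of its characteristic polynomial. With M = A (coefficients from the trace and determinant):
  p(λ) = det(λ I - M) = λ^2 + 2λ + 7.
For λ^2 + 2λ + 7 the discriminant is -24. It is negative, so the roots are the complex-conjugate pair λ = -1 ± (sqrt(24)/2) i ≈ -1 ± 2.4495i. For a conjugate pair the product of the roots equals the constant term, so |λ|^2 = 7 and |λ| = sqrt(7) ≈ 2.6458.
Thus the eigenvalues (to 4 decimals) are -1 ± 2.4495i (modulus 2.6458). The spectral radius is the largest modulus: r(A) = sqrt(7) ≈ 2.6458. (Cross-check: r(A) ≤ ||A||_2 ≈ 7.2854; equality holds whenever A is normal, though it can also hold for some non-normal A.)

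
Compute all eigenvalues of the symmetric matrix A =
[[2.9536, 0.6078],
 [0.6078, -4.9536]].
sigma(A) ≈ {-5, 3}

A is real symmetric, so its spectrum consists of real eigenvalues. Expanding the characteristic polynomial of the displayed matrix gives
  det(λ I - A) = p(λ) = λ^2 + (2)λ + (-15).
Solving p(λ) = 0 yields eigenvalues ≈ -5, 3. (A is shown rounded to 4 decimals, so these recover the underlying integer eigenvalues to within that precision.)
Verification: the trace of A = -2 equals the sum of eigenvalues -2, and det(A) ≈ -15.0004 matches the eigenvalue product -15.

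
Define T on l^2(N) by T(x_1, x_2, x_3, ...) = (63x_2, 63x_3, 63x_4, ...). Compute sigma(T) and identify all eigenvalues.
sigma(T) = closed disk {z in C : |z| ≤ 63}; sigma_p(T) = open disk {z in C : |z| < 63}

Note T = 63·V where V is the unit left shift (V x)_k = x_{k+1}; so sigma(T) = 63·sigma(V) and ||T|| = 63||V||. ||T x||^2 = 3969sum_{k≥2} |x_k|^2 ≤ 3969||x||^2, with equality on {x : x_1 = 0}, so ||T|| = 63. For any lambda with |lambda| < 63, set r = lambda/63 (|r| < 1); the vector x = (1, r, r^2, ...) is in l^2 and satisfies T x = 63(r, r^2, ...) = lambda x, so lambda is an eigenvalue. On the boundary |lambda| = 63 the geometric series diverges, so no l^2 eigenvector exists, but these lambda lie in the approximate point spectrum. Hence sigma(T) is the closed disk of radius 63 and sigma_p(T) is the open disk.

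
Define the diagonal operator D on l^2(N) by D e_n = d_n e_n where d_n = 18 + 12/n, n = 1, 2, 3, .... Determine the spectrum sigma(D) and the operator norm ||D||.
sigma(D) = {18 + 12/n : n ≥ 1} ∪ {18}; ||D|| = 30

A bounded diagonal operator on l^2 with diagonal entries d_n has spectrum equal to the closure of {d_n : n ≥ 1}: every d_n is an eigenvalue (with eigenvector e_n), so {d_n} ⊂ sigma(D); the spectrum is closed, so its closure is too; and for lambda not in the closure, (D - lambda I) has bounded inverse (the diagonal entries 1/(d_n - lambda) are bounded). For our sequence d_n = 18 + 12/n, n = 1, 2, 3, ...:
  - {d_n} = {18 + 12/n : n ≥ 1}; the only limit point is 18
  - closure = {18 + 12/n : n ≥ 1} ∪ {18}
For the norm: a diagonal operator has ||D|| = sup_n |d_n|. Here d_n = 18 + 12/n is positive and decreasing, so sup_n |d_n| = d_1 = 18 + 12 = 30. So ||D|| = 30.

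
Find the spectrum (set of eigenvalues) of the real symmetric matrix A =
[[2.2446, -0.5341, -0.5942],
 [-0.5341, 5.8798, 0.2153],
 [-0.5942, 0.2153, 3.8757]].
sigma(A) ≈ {2, 4, 6}

A is real symmetric, so its spectrum consists of real eigenvalues. Expanding the characteristic polynomial of the displayed matrix gives
  det(λ I - A) = p(λ) = λ^3 + (-12)λ^2 + (44)λ + (-48.0017).
Solving p(λ) = 0 yields eigenvalues ≈ 2, 4, 6. (A is shown rounded to 4 decimals, so these recover the underlying integer eigenvalues to within that precision.)
Verification: the trace of A = 12 equals the sum of eigenvalues 12, and det(A) ≈ 48.0017 matches the eigenvalue product 48.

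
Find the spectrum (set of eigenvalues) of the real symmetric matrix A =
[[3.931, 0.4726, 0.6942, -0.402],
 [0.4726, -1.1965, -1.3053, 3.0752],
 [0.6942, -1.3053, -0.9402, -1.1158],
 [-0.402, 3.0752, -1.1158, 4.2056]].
sigma(A) ≈ {-3, -1, 4, 6}

A is real symmetric, so its spectrum consists of real eigenvalues. Expanding the characteristic polynomial of the displayed matrix gives
  det(λ I - A) = p(λ) = λ^4 + (-6)λ^3 + (-13)λ^2 + (66)λ + (72.0039).
Solving p(λ) = 0 yields eigenvalues ≈ -3, -1, 4, 6. (A is shown rounded to 4 decimals, so these recover the underlying integer eigenvalues to within that precision.)
Verification: the trace of A = 6 equals the sum of eigenvalues 6, and det(A) ≈ 72.0039 matches the eigenvalue product 72.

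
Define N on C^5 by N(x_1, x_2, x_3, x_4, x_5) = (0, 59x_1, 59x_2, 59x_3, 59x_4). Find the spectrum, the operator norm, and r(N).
sigma(N) = {0}; ||N|| = 59; r(N) = 0. (N is nilpotent with N^5 = 0.)

On C^5, N is a strictly lower-triangular matrix with 59 on the subdiagonal and zeros elsewhere, so its characteristic polynomial is lambda^5 and every eigenvalue is 0: sigma(N) = {0}. For the operator norm, N e_i = 59e_{i+1} for i = 1, ..., 4 and N e_5 = 0, so the singular values of N are 59 (with multiplicity 4) and 0; hence ||N|| = 59. The spectral radius r(N) = max|lambda| = 0. Note ||N|| > r(N) — characteristic of non-normal nilpotent operators. Indeed N^5 = 0.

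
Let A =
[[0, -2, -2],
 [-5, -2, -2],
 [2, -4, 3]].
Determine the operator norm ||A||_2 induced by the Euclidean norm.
||A||_2 = sqrt((45 + sqrt(1241))/2) ≈ 6.3336 (= sqrt(largest eigenvalue of A^T A))

||A||_2 = sigma_max(A) = sqrt(lambda_max(A^T A)). Form the symmetric matrix M = A^T A =
[[29, 2, 16],
 [2, 24, -4],
 [16, -4, 17]].
Its characteristic polynomial (trace, sum of principal 2x2 minors, determinant of M give the coefficients) is
  p(λ) = det(λ I - M) = λ^3 - 70λ^2 + 1321λ - 4900.
By the rational root theorem any rational root is an integer divisor of 4900. Testing λ = 25: p(25) = 15625 - 43750 + 33025 - 4900 = 0, so λ = 25 is a root. Dividing out (λ - 25) leaves p(λ) = (λ - 25)(λ^2 - 45λ + 196). For λ^2 - 45λ + 196 the discriminant is 1241. It is nonnegative but not a perfect square, so the roots are real and irrational: λ = (45 ± sqrt(1241))/2 ≈ 40.1139, 4.8861.
So the eigenvalues of A^T A are ≈ 4.8861, 25, 40.1139 (all ≥ 0, as they must be for A^T A). The largest is λ_max = (45 + sqrt(1241))/2 ≈ 40.1139, hence ||A||_2 = sqrt(λ_max) = sqrt((45 + sqrt(1241))/2) ≈ 6.3336.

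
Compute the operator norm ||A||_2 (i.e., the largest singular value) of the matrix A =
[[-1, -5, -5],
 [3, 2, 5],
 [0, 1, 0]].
||A||_2 ≈ 9.1307 (= sqrt(largest eigenvalue of A^T A))

||A||_2 = sigma_max(A) = sqrt(lambda_max(A^T A)). Form the symmetric matrix M = A^T A =
[[10, 11, 20],
 [11, 30, 35],
 [20, 35, 50]].
Its characteristic polynomial (trace, sum of principal 2x2 minors, determinant of M give the coefficients) is
  p(λ) = det(λ I - M) = λ^3 - 90λ^2 + 554λ - 100.
No integer candidate from the rational root theorem (±divisors of 100) is a root, so the roots are irrational. The cubic discriminant is Δ = 1603771744 > 0, so there are three distinct real roots. p(0) = -100 and p(1) = 365 have opposite signs, so a root lies in (0, 1); Newton's method refines it to λ ≈ 0.1861. p(6) = 200 and p(7) = -289 have opposite signs, so a root lies in (6, 7); Newton's method refines it to λ ≈ 6.4446. p(83) = -2341 and p(84) = 4100 have opposite signs, so a root lies in (83, 84); Newton's method refines it to λ ≈ 83.3693. Check (Vieta): the three roots sum to 90, matching tr M = 90.
So the eigenvalues of A^T A are ≈ 0.1861, 6.4446, 83.3693 (all ≥ 0, as they must be for A^T A). The largest is λ_max ≈ 83.3693, hence ||A||_2 = sqrt(λ_max) ≈ 9.1307.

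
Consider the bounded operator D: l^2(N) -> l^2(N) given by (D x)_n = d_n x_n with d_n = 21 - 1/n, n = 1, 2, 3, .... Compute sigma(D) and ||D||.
sigma(D) = {21 - 1/n : n ≥ 1} ∪ {21}; ||D|| = 21

A bounded diagonal operator on l^2 with diagonal entries d_n has spectrum equal to the closure of {d_n : n ≥ 1}: every d_n is an eigenvalue (with eigenvector e_n), so {d_n} ⊂ sigma(D); the spectrum is closed, so its closure is too; and for lambda not in the closure, (D - lambda I) has bounded inverse (the diagonal entries 1/(d_n - lambda) are bounded). For our sequence d_n = 21 - 1/n, n = 1, 2, 3, ...:
  - {d_n} = {21 - 1/n : n ≥ 1}; the only limit point is 21
  - closure = {21 - 1/n : n ≥ 1} ∪ {21}
For the norm: a diagonal operator has ||D|| = sup_n |d_n|. Here d_n = 21 - 1/n increases monotonically from d_1 = 20 toward 21, with all terms in [20, 21); so sup_n |d_n| = 21 (the supremum is the limit, not attained). So ||D|| = 21.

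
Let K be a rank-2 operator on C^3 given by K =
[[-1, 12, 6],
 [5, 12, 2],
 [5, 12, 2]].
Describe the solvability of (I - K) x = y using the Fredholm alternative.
(I - K) is invertible (det(I - K) = -116 ≠ 0), so for every y in C^3 the equation (I - K) x = y has a unique solution.

K has rank 2 and factors as K = U V^T = u1 v1^T + u2 v2^T with u1 = (3, 1, 1), v1 = (-1, 3, 2), u2 = (1, 3, 3), v2 = (2, 3, 0) (multiplying out reproduces the displayed K). The nonzero eigenvalues of U V^T coincide with those of the 2 x 2 matrix G = V^T U = [[v1·u1, v1·u2], [v2·u1, v2·u2]] = [[2, 14], [9, 11]], and by the Sylvester determinant identity det(I_3 - U V^T) = det(I_2 - V^T U) = det([[-1, -14], [-9, -10]]) = (-1)(-10) - (-14)(-9) = -116. (Direct check: I - K =
[[2, -12, -6],
 [-5, -11, -2],
 [-5, -12, -1]]
has determinant -116.) The finite-dimensional Fredholm alternative says: either (I - K) is invertible, or ker(I - K) ≠ {0} and then range(I - K) = ker((I - K)^*)^⊥, with dim ker(I - K) = dim ker((I - K)^*). Since det(I - K) ≠ 0, 1 is not an eigenvalue of K and ker(I - K) = {0}, so we are in the first case: for every y there is a unique x = (I - K)^(-1) y. (Explicitly, by the Woodbury identity, (I - U V^T)^(-1) = I + U (I_2 - G)^(-1) V^T.)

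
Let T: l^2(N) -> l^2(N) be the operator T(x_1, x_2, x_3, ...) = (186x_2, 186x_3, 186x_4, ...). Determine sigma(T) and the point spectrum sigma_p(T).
sigma(T) = closed disk {z in C : |z| ≤ 186}; sigma_p(T) = open disk {z in C : |z| < 186}

Note T = 186·V where V is the unit left shift (V x)_k = x_{k+1}; so sigma(T) = 186·sigma(V) and ||T|| = 186||V||. ||T x||^2 = 34596sum_{k≥2} |x_k|^2 ≤ 34596||x||^2, with equality on {x : x_1 = 0}, so ||T|| = 186. For any lambda with |lambda| < 186, set r = lambda/186 (|r| < 1); the vector x = (1, r, r^2, ...) is in l^2 and satisfies T x = 186(r, r^2, ...) = lambda x, so lambda is an eigenvalue. On the boundary |lambda| = 186 the geometric series diverges, so no l^2 eigenvector exists, but these lambda lie in the approximate point spectrum. Hence sigma(T) is the closed disk of radius 186 and sigma_p(T) is the open disk.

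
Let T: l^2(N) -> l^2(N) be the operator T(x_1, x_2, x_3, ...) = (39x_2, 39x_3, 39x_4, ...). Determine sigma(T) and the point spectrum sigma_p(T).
sigma(T) = closed disk {z in C : |z| ≤ 39}; sigma_p(T) = open disk {z in C : |z| < 39}

Note T = 39·V where V is the unit left shift (V x)_k = x_{k+1}; so sigma(T) = 39·sigma(V) and ||T|| = 39||V||. ||T x||^2 = 1521sum_{k≥2} |x_k|^2 ≤ 1521||x||^2, with equality on {x : x_1 = 0}, so ||T|| = 39. For any lambda with |lambda| < 39, set r = lambda/39 (|r| < 1); the vector x = (1, r, r^2, ...) is in l^2 and satisfies T x = 39(r, r^2, ...) = lambda x, so lambda is an eigenvalue. On the boundary |lambda| = 39 the geometric series diverges, so no l^2 eigenvector exists, but these lambda lie in the approximate point spectrum. Hence sigma(T) is the closed disk of radius 39 and sigma_p(T) is the open disk.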